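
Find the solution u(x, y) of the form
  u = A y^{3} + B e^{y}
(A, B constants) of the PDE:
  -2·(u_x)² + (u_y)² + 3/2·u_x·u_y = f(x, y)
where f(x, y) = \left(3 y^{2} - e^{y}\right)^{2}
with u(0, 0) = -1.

Substitute the ansatz u = A y^{3} + B e^{y} into the left-hand side.
Derivatives of the ansatz:
  u_x = 0
  u_y = 3 A y^{2} + B e^{y}
Term by term:
  -2·(u_x)² = 0
  (u_y)² = 9 A^{2} y^{4} + 6 A B y^{2} e^{y} + B^{2} e^{2 y}
  3/2·u_x·u_y = 0
So the left-hand side equals
  9 A^{2} y^{4} + 6 A B y^{2} e^{y} + B^{2} e^{2 y}
This must equal f(x, y) identically; expanded, f = 9 y^{4} - 6 y^{2} e^{y} + e^{2 y}.
Matching coefficients of the independent functions:
  [y^{4}]:  9 A^{2} = 9
  [y^{2} e^{y}]:  6 A B = -6
  [e^{2 y}]:  B^{2} = 1
These equations allow (A, B) = (-1, 1) or (1, -1).
Impose the point condition(s):
  u(0, 0) = -1  ⟹  B = -1
Only A = 1, B = -1 satisfies everything.
Hence u(x, y) = y^{3} - e^{y}.

Answer: u(x, y) = y^{3} - e^{y}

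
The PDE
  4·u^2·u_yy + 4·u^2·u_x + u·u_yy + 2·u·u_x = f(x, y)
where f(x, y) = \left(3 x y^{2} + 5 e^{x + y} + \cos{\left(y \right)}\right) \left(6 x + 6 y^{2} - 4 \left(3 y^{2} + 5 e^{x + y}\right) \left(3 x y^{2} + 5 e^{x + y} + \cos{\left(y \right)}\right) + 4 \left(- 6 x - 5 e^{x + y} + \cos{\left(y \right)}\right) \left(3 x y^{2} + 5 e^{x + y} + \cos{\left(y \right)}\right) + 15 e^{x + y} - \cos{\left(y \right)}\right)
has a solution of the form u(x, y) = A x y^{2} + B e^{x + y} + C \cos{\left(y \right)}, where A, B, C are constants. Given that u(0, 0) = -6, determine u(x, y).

Substitute the ansatz u = A x y^{2} + B e^{x + y} + C \cos{\left(y \right)} into the left-hand side.
Derivatives of the ansatz:
  u_yy = 2 A x + B e^{x} e^{y} - C \cos{\left(y \right)}
  u_x = A y^{2} + B e^{x} e^{y}
Term by term:
  4·u^2·u_yy = 8 A^{3} x^{3} y^{4} + 4 A^{2} B x^{2} y^{4} e^{x} e^{y} + 16 A^{2} B x^{2} y^{2} e^{x} e^{y} - 4 A^{2} C x^{2} y^{4} \cos{\left(y \right)} + 16 A^{2} C x^{2} y^{2} \cos{\left(y \right)} + 8 A B^{2} x y^{2} e^{2 x} e^{2 y} + 8 A B^{2} x e^{2 x} e^{2 y} + 16 A B C x e^{x} e^{y} \cos{\left(y \right)} - 8 A C^{2} x y^{2} \cos^{2}{\left(y \right)} + 8 A C^{2} x \cos^{2}{\left(y \right)} + 4 B^{3} e^{3 x} e^{3 y} + 4 B^{2} C e^{2 x} e^{2 y} \cos{\left(y \right)} - 4 B C^{2} e^{x} e^{y} \cos^{2}{\left(y \right)} - 4 C^{3} \cos^{3}{\left(y \right)}
  4·u^2·u_x = 4 A^{3} x^{2} y^{6} + 4 A^{2} B x^{2} y^{4} e^{x} e^{y} + 8 A^{2} B x y^{4} e^{x} e^{y} + 8 A^{2} C x y^{4} \cos{\left(y \right)} + 8 A B^{2} x y^{2} e^{2 x} e^{2 y} + 4 A B^{2} y^{2} e^{2 x} e^{2 y} + 8 A B C x y^{2} e^{x} e^{y} \cos{\left(y \right)} + 8 A B C y^{2} e^{x} e^{y} \cos{\left(y \right)} + 4 A C^{2} y^{2} \cos^{2}{\left(y \right)} + 4 B^{3} e^{3 x} e^{3 y} + 8 B^{2} C e^{2 x} e^{2 y} \cos{\left(y \right)} + 4 B C^{2} e^{x} e^{y} \cos^{2}{\left(y \right)}
  u·u_yy = 2 A^{2} x^{2} y^{2} + A B x y^{2} e^{x} e^{y} + 2 A B x e^{x} e^{y} - A C x y^{2} \cos{\left(y \right)} + 2 A C x \cos{\left(y \right)} + B^{2} e^{2 x} e^{2 y} - C^{2} \cos^{2}{\left(y \right)}
  2·u·u_x = 2 A^{2} x y^{4} + 2 A B x y^{2} e^{x} e^{y} + 2 A B y^{2} e^{x} e^{y} + 2 A C y^{2} \cos{\left(y \right)} + 2 B^{2} e^{2 x} e^{2 y} + 2 B C e^{x} e^{y} \cos{\left(y \right)}
Sum these and collect like terms in the independent variables.
This must equal f(x, y) identically; expanded, f = - 216 x^{3} y^{4} - 108 x^{2} y^{6} - 360 x^{2} y^{4} e^{x} e^{y} + 36 x^{2} y^{4} \cos{\left(y \right)} - 720 x^{2} y^{2} e^{x} e^{y} - 144 x^{2} y^{2} \cos{\left(y \right)} + 18 x^{2} y^{2} - 360 x y^{4} e^{x} e^{y} - 72 x y^{4} \cos{\left(y \right)} + 18 x y^{4} - 1200 x y^{2} e^{2 x} e^{2 y} - 120 x y^{2} e^{x} e^{y} \cos{\left(y \right)} + 45 x y^{2} e^{x} e^{y} + 24 x y^{2} \cos^{2}{\left(y \right)} - 3 x y^{2} \cos{\left(y \right)} - 600 x e^{2 x} e^{2 y} - 240 x e^{x} e^{y} \cos{\left(y \right)} + 30 x e^{x} e^{y} - 24 x \cos^{2}{\left(y \right)} + 6 x \cos{\left(y \right)} - 300 y^{2} e^{2 x} e^{2 y} - 120 y^{2} e^{x} e^{y} \cos{\left(y \right)} + 30 y^{2} e^{x} e^{y} - 12 y^{2} \cos^{2}{\left(y \right)} + 6 y^{2} \cos{\left(y \right)} - 1000 e^{3 x} e^{3 y} - 300 e^{2 x} e^{2 y} \cos{\left(y \right)} + 75 e^{2 x} e^{2 y} + 10 e^{x} e^{y} \cos{\left(y \right)} + 4 \cos^{3}{\left(y \right)} - \cos^{2}{\left(y \right)}.
Matching coefficients of the independent functions:
(each divided by its leading coefficient; functions giving the same equation are listed together)
  [x y^{4}, x^{2} y^{2}]:  A^{2} - 9 = 0
  [x \cos{\left(y \right)}, y^{2} \cos{\left(y \right)}, x y^{2} \cos{\left(y \right)}]:  A C - 3 = 0
  [x \cos^{2}{\left(y \right)}, y^{2} \cos^{2}{\left(y \right)}, x y^{2} \cos^{2}{\left(y \right)}]:  A C^{2} + 3 = 0
  [x^{2} y^{6}, x^{3} y^{4}]:  A^{3} + 27 = 0
  [e^{2 x} e^{2 y}]:  B^{2} - 25 = 0
  [e^{3 x} e^{3 y}]:  B^{3} + 125 = 0
  [x y^{4} \cos{\left(y \right)}, x^{2} y^{2} \cos{\left(y \right)}, x^{2} y^{4} \cos{\left(y \right)}]:  A^{2} C + 9 = 0
  [x e^{x} e^{y}, y^{2} e^{x} e^{y}, x y^{2} e^{x} e^{y}]:  A B - 15 = 0
  [x e^{2 x} e^{2 y}, y^{2} e^{2 x} e^{2 y}, x y^{2} e^{2 x} e^{2 y}]:  A B^{2} + 75 = 0
  [e^{x} e^{y} \cos{\left(y \right)}]:  B C - 5 = 0
  [e^{2 x} e^{2 y} \cos{\left(y \right)}]:  B^{2} C + 25 = 0
  [x y^{4} e^{x} e^{y}, x^{2} y^{2} e^{x} e^{y}, x^{2} y^{4} e^{x} e^{y}]:  A^{2} B + 45 = 0
  [x e^{x} e^{y} \cos{\left(y \right)}, y^{2} e^{x} e^{y} \cos{\left(y \right)}, x y^{2} e^{x} e^{y} \cos{\left(y \right)}]:  A B C + 15 = 0
  [\cos^{2}{\left(y \right)}]:  C^{2} - 1 = 0
  [\cos^{3}{\left(y \right)}]:  C^{3} + 1 = 0
Solving: A = -3, B = -5, C = -1.
Check against the point condition:
  u(0, 0) = -6  ⟹  B + C = -6  ✓
Hence u(x, y) = - 3 x y^{2} - 5 e^{x + y} - \cos{\left(y \right)}.

Answer: u(x, y) = - 3 x y^{2} - 5 e^{x + y} - \cos{\left(y \right)}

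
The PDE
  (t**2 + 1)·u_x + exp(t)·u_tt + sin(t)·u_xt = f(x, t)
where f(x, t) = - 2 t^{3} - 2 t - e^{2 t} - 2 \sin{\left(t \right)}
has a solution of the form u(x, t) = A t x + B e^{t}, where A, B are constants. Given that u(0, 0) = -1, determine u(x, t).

Substitute the ansatz u = A t x + B e^{t} into the left-hand side.
Derivatives of the ansatz:
  u_x = A t
  u_tt = B e^{t}
  u_xt = A
Term by term:
  (t**2 + 1)·u_x = A t^{3} + A t
  exp(t)·u_tt = B e^{2 t}
  sin(t)·u_xt = A \sin{\left(t \right)}
So the left-hand side equals
  A t^{3} + A t + A \sin{\left(t \right)} + B e^{2 t}
This must equal f(x, t) = - 2 t^{3} - 2 t - e^{2 t} - 2 \sin{\left(t \right)} identically.
Matching coefficients of the independent functions:
  [t, t^{3}, \sin{\left(t \right)}]:  A = -2
  [e^{2 t}]:  B = -1
Solving: A = -2, B = -1.
Check against the point condition:
  u(0, 0) = -1  ⟹  B = -1  ✓
Hence u(x, t) = - 2 t x - e^{t}.

Answer: u(x, t) = - 2 t x - e^{t}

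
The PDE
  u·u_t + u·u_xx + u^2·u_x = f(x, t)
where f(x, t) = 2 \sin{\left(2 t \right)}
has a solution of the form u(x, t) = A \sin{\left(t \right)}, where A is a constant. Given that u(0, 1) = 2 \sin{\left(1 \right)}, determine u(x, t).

Substitute the ansatz u = A \sin{\left(t \right)} into the left-hand side.
Derivatives of the ansatz:
  u_t = A \cos{\left(t \right)}
  u_xx = 0
  u_x = 0
Term by term:
  u·u_t = A^{2} \sin{\left(t \right)} \cos{\left(t \right)}
  u·u_xx = 0
  u^2·u_x = 0
So the left-hand side equals
  A^{2} \sin{\left(t \right)} \cos{\left(t \right)}
This must equal f(x, t) identically; expanded, f = 4 \sin{\left(t \right)} \cos{\left(t \right)}.
Matching coefficients of the independent functions:
  [\sin{\left(t \right)} \cos{\left(t \right)}]:  A^{2} = 4
These equations allow (A) = (-2) or (2).
Impose the point condition(s):
  u(0, 1) = 2 \sin{\left(1 \right)}  ⟹  A \sin{\left(1 \right)} = 2 \sin{\left(1 \right)}
Only A = 2 satisfies everything.
Hence u(x, t) = 2 \sin{\left(t \right)}.

Answer: u(x, t) = 2 \sin{\left(t \right)}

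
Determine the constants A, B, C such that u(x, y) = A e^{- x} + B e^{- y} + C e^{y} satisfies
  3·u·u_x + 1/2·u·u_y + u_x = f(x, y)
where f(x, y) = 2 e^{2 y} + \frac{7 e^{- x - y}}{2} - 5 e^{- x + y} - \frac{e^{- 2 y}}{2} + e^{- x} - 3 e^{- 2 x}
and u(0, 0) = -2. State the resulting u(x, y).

Substitute the ansatz u = A e^{- x} + B e^{- y} + C e^{y} into the left-hand side.
Derivatives of the ansatz:
  u_x = - A e^{- x}
  u_y = - B e^{- y} + C e^{y}
Term by term:
  3·u·u_x = - 3 A^{2} e^{- 2 x} - 3 A B e^{- x} e^{- y} - 3 A C e^{- x} e^{y}
  1/2·u·u_y = - \frac{A B e^{- x} e^{- y}}{2} + \frac{A C e^{- x} e^{y}}{2} - \frac{B^{2} e^{- 2 y}}{2} + \frac{C^{2} e^{2 y}}{2}
  u_x = - A e^{- x}
So the left-hand side equals
  - 3 A^{2} e^{- 2 x} - \frac{7 A B e^{- x} e^{- y}}{2} - \frac{5 A C e^{- x} e^{y}}{2} - A e^{- x} - \frac{B^{2} e^{- 2 y}}{2} + \frac{C^{2} e^{2 y}}{2}
This must equal f(x, y) identically; expanded, f = 2 e^{2 y} - \frac{e^{- 2 y}}{2} - 5 e^{- x} e^{y} + e^{- x} + \frac{7 e^{- x} e^{- y}}{2} - 3 e^{- 2 x}.
Matching coefficients of the independent functions:
  [e^{- x} e^{- y}]:  - \frac{7 A B}{2} = \frac{7}{2}
  [e^{- x} e^{y}]:  - \frac{5 A C}{2} = -5
  [e^{- 2 x}]:  - 3 A^{2} = -3
  [e^{- x}]:  - A = 1
  [e^{- 2 y}]:  - \frac{B^{2}}{2} = - \frac{1}{2}
  [e^{2 y}]:  \frac{C^{2}}{2} = 2
Solving: A = -1, B = 1, C = -2.
Check against the point condition:
  u(0, 0) = -2  ⟹  A + B + C = -2  ✓
Hence u(x, y) = - 2 e^{y} + e^{- y} - e^{- x}.

Answer: u(x, y) = - 2 e^{y} + e^{- y} - e^{- x}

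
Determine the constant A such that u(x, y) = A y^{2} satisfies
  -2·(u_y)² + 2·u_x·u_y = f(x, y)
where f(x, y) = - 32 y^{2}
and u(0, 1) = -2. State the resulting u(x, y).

Answer: u(x, y) = - 2 y^{2}

Derivation:
Substitute the ansatz u = A y^{2} into the left-hand side.
Derivatives of the ansatz:
  u_y = 2 A y
  u_x = 0
Term by term:
  -2·(u_y)² = - 8 A^{2} y^{2}
  2·u_x·u_y = 0
So the left-hand side equals
  - 8 A^{2} y^{2}
This must equal f(x, y) = - 32 y^{2} identically.
Matching coefficients of the independent functions:
  [y^{2}]:  - 8 A^{2} = -32
These equations allow (A) = (-2) or (2).
Impose the point condition(s):
  u(0, 1) = -2  ⟹  A = -2
Only A = -2 satisfies everything.
Hence u(x, y) = - 2 y^{2}.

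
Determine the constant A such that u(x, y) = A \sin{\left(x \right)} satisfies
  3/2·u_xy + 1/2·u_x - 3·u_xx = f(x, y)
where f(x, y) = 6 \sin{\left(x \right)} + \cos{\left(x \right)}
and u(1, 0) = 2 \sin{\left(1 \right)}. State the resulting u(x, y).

Substitute the ansatz u = A \sin{\left(x \right)} into the left-hand side.
Derivatives of the ansatz:
  u_xy = 0
  u_x = A \cos{\left(x \right)}
  u_xx = - A \sin{\left(x \right)}
Term by term:
  3/2·u_xy = 0
  1/2·u_x = \frac{A \cos{\left(x \right)}}{2}
  -3·u_xx = 3 A \sin{\left(x \right)}
So the left-hand side equals
  3 A \sin{\left(x \right)} + \frac{A \cos{\left(x \right)}}{2}
This must equal f(x, y) = 6 \sin{\left(x \right)} + \cos{\left(x \right)} identically.
Matching coefficients of the independent functions:
  [\sin{\left(x \right)}]:  3 A = 6
  [\cos{\left(x \right)}]:  \frac{A}{2} = 1
Solving: A = 2.
Check against the point condition:
  u(1, 0) = 2 \sin{\left(1 \right)}  ⟹  A \sin{\left(1 \right)} = 2 \sin{\left(1 \right)}  ✓
Hence u(x, y) = 2 \sin{\left(x \right)}.

Answer: u(x, y) = 2 \sin{\left(x \right)}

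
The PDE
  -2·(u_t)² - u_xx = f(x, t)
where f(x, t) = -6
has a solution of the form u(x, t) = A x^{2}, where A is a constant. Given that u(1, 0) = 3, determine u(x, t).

Substitute the ansatz u = A x^{2} into the left-hand side.
Derivatives of the ansatz:
  u_t = 0
  u_xx = 2 A
Term by term:
  -2·(u_t)² = 0
  -u_xx = - 2 A
So the left-hand side equals
  - 2 A
This must equal f(x, t) = -6 identically.
Matching coefficients of the independent functions:
  [constant term]:  - 2 A = -6
Solving: A = 3.
Check against the point condition:
  u(1, 0) = 3  ⟹  A = 3  ✓
Hence u(x, t) = 3 x^{2}.

Answer: u(x, t) = 3 x^{2}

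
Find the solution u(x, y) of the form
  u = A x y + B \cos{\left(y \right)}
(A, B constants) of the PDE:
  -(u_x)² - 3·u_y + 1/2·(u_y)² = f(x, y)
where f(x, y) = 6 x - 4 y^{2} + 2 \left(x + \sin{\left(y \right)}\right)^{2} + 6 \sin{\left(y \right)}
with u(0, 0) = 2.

Substitute the ansatz u = A x y + B \cos{\left(y \right)} into the left-hand side.
Derivatives of the ansatz:
  u_x = A y
  u_y = A x - B \sin{\left(y \right)}
Term by term:
  -(u_x)² = - A^{2} y^{2}
  -3·u_y = - 3 A x + 3 B \sin{\left(y \right)}
  1/2·(u_y)² = \frac{A^{2} x^{2}}{2} - A B x \sin{\left(y \right)} + \frac{B^{2} \sin^{2}{\left(y \right)}}{2}
So the left-hand side equals
  \frac{A^{2} x^{2}}{2} - A^{2} y^{2} - A B x \sin{\left(y \right)} - 3 A x + \frac{B^{2} \sin^{2}{\left(y \right)}}{2} + 3 B \sin{\left(y \right)}
This must equal f(x, y) identically; expanded, f = 2 x^{2} + 4 x \sin{\left(y \right)} + 6 x - 4 y^{2} + 2 \sin^{2}{\left(y \right)} + 6 \sin{\left(y \right)}.
Matching coefficients of the independent functions:
  [x]:  - 3 A = 6
  [x^{2}]:  \frac{A^{2}}{2} = 2
  [y^{2}]:  - A^{2} = -4
  [x \sin{\left(y \right)}]:  - A B = 4
  [\sin{\left(y \right)}]:  3 B = 6
  [\sin^{2}{\left(y \right)}]:  \frac{B^{2}}{2} = 2
Solving: A = -2, B = 2.
Check against the point condition:
  u(0, 0) = 2  ⟹  B = 2  ✓
Hence u(x, y) = - 2 x y + 2 \cos{\left(y \right)}.

Answer: u(x, y) = - 2 x y + 2 \cos{\left(y \right)}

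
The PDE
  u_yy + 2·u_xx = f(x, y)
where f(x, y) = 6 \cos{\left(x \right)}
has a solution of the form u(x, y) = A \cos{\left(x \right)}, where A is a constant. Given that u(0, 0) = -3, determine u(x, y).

Substitute the ansatz u = A \cos{\left(x \right)} into the left-hand side.
Derivatives of the ansatz:
  u_yy = 0
  u_xx = - A \cos{\left(x \right)}
Term by term:
  u_yy = 0
  2·u_xx = - 2 A \cos{\left(x \right)}
So the left-hand side equals
  - 2 A \cos{\left(x \right)}
This must equal f(x, y) = 6 \cos{\left(x \right)} identically.
Matching coefficients of the independent functions:
  [\cos{\left(x \right)}]:  - 2 A = 6
Solving: A = -3.
Check against the point condition:
  u(0, 0) = -3  ⟹  A = -3  ✓
Hence u(x, y) = - 3 \cos{\left(x \right)}.

Answer: u(x, y) = - 3 \cos{\left(x \right)}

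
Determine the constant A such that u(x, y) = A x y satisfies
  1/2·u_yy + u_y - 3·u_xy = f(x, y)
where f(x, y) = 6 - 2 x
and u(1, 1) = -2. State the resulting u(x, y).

Answer: u(x, y) = - 2 x y

Derivation:
Substitute the ansatz u = A x y into the left-hand side.
Derivatives of the ansatz:
  u_yy = 0
  u_y = A x
  u_xy = A
Term by term:
  1/2·u_yy = 0
  u_y = A x
  -3·u_xy = - 3 A
So the left-hand side equals
  A x - 3 A
This must equal f(x, y) = 6 - 2 x identically.
Matching coefficients of the independent functions:
  [constant term]:  - 3 A = 6
  [x]:  A = -2
Solving: A = -2.
Check against the point condition:
  u(1, 1) = -2  ⟹  A = -2  ✓
Hence u(x, y) = - 2 x y.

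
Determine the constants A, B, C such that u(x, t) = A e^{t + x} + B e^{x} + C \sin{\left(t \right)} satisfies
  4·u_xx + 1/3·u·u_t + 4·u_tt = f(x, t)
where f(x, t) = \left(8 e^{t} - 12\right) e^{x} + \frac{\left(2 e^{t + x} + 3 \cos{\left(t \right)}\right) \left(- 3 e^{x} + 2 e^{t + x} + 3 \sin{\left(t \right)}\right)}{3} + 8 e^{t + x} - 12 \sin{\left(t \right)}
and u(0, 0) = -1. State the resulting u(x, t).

Substitute the ansatz u = A e^{t + x} + B e^{x} + C \sin{\left(t \right)} into the left-hand side.
Derivatives of the ansatz:
  u_xx = A e^{t} e^{x} + B e^{x}
  u_t = A e^{t} e^{x} + C \cos{\left(t \right)}
  u_tt = A e^{t} e^{x} - C \sin{\left(t \right)}
Term by term:
  4·u_xx = 4 A e^{t} e^{x} + 4 B e^{x}
  1/3·u·u_t = \frac{A^{2} e^{2 t} e^{2 x}}{3} + \frac{A B e^{t} e^{2 x}}{3} + \frac{A C e^{t} e^{x} \sin{\left(t \right)}}{3} + \frac{A C e^{t} e^{x} \cos{\left(t \right)}}{3} + \frac{B C e^{x} \cos{\left(t \right)}}{3} + \frac{C^{2} \sin{\left(t \right)} \cos{\left(t \right)}}{3}
  4·u_tt = 4 A e^{t} e^{x} - 4 C \sin{\left(t \right)}
So the left-hand side equals
  \frac{A^{2} e^{2 t} e^{2 x}}{3} + \frac{A B e^{t} e^{2 x}}{3} + \frac{A C e^{t} e^{x} \sin{\left(t \right)}}{3} + \frac{A C e^{t} e^{x} \cos{\left(t \right)}}{3} + 8 A e^{t} e^{x} + \frac{B C e^{x} \cos{\left(t \right)}}{3} + 4 B e^{x} + \frac{C^{2} \sin{\left(t \right)} \cos{\left(t \right)}}{3} - 4 C \sin{\left(t \right)}
This must equal f(x, t) identically; expanded, f = \frac{4 e^{2 t} e^{2 x}}{3} - 2 e^{t} e^{2 x} + 2 e^{t} e^{x} \sin{\left(t \right)} + 2 e^{t} e^{x} \cos{\left(t \right)} + 16 e^{t} e^{x} - 3 e^{x} \cos{\left(t \right)} - 12 e^{x} + 3 \sin{\left(t \right)} \cos{\left(t \right)} - 12 \sin{\left(t \right)}.
Matching coefficients of the independent functions:
  [e^{t} e^{x}]:  8 A = 16
  [e^{t} e^{2 x}]:  \frac{A B}{3} = -2
  [e^{2 t} e^{2 x}]:  \frac{A^{2}}{3} = \frac{4}{3}
  [e^{x} \cos{\left(t \right)}]:  \frac{B C}{3} = -3
  [\sin{\left(t \right)} \cos{\left(t \right)}]:  \frac{C^{2}}{3} = 3
  [e^{t} e^{x} \sin{\left(t \right)}, e^{t} e^{x} \cos{\left(t \right)}]:  \frac{A C}{3} = 2
  [e^{x}]:  4 B = -12
  [\sin{\left(t \right)}]:  - 4 C = -12
Solving: A = 2, B = -3, C = 3.
Check against the point condition:
  u(0, 0) = -1  ⟹  A + B = -1  ✓
Hence u(x, t) = - 3 e^{x} + 2 e^{t + x} + 3 \sin{\left(t \right)}.

Answer: u(x, t) = - 3 e^{x} + 2 e^{t + x} + 3 \sin{\left(t \right)}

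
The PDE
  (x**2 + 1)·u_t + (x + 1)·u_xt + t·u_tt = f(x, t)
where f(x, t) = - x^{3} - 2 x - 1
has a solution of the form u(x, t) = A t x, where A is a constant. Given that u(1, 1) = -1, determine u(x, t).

Answer: u(x, t) = - t x

Derivation:
Substitute the ansatz u = A t x into the left-hand side.
Derivatives of the ansatz:
  u_t = A x
  u_xt = A
  u_tt = 0
Term by term:
  (x**2 + 1)·u_t = A x^{3} + A x
  (x + 1)·u_xt = A x + A
  t·u_tt = 0
So the left-hand side equals
  A x^{3} + 2 A x + A
This must equal f(x, t) = - x^{3} - 2 x - 1 identically.
Matching coefficients of the independent functions:
  [constant term, x^{3}]:  A = -1
  [x]:  2 A = -2
Solving: A = -1.
Check against the point condition:
  u(1, 1) = -1  ⟹  A = -1  ✓
Hence u(x, t) = - t x.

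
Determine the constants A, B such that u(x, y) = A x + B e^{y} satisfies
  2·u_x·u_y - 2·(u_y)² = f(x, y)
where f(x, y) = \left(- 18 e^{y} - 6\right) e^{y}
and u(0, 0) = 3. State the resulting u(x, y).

Answer: u(x, y) = - x + 3 e^{y}

Derivation:
Substitute the ansatz u = A x + B e^{y} into the left-hand side.
Derivatives of the ansatz:
  u_x = A
  u_y = B e^{y}
Term by term:
  2·u_x·u_y = 2 A B e^{y}
  -2·(u_y)² = - 2 B^{2} e^{2 y}
So the left-hand side equals
  2 A B e^{y} - 2 B^{2} e^{2 y}
This must equal f(x, y) = \left(- 18 e^{y} - 6\right) e^{y} identically.
Matching coefficients of the independent functions:
  [e^{y}]:  2 A B = -6
  [e^{2 y}]:  - 2 B^{2} = -18
These equations allow (A, B) = (-1, 3) or (1, -3).
Impose the point condition(s):
  u(0, 0) = 3  ⟹  B = 3
Only A = -1, B = 3 satisfies everything.
Hence u(x, y) = - x + 3 e^{y}.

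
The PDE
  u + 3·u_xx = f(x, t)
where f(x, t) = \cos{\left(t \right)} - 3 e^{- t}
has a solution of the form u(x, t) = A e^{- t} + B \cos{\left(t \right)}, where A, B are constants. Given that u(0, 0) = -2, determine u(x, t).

Substitute the ansatz u = A e^{- t} + B \cos{\left(t \right)} into the left-hand side.
Derivatives of the ansatz:
  u_xx = 0
Term by term:
  u = A e^{- t} + B \cos{\left(t \right)}
  3·u_xx = 0
So the left-hand side equals
  A e^{- t} + B \cos{\left(t \right)}
This must equal f(x, t) = \cos{\left(t \right)} - 3 e^{- t} identically.
Matching coefficients of the independent functions:
  [e^{- t}]:  A = -3
  [\cos{\left(t \right)}]:  B = 1
Solving: A = -3, B = 1.
Check against the point condition:
  u(0, 0) = -2  ⟹  A + B = -2  ✓
Hence u(x, t) = \cos{\left(t \right)} - 3 e^{- t}.

Answer: u(x, t) = \cos{\left(t \right)} - 3 e^{- t}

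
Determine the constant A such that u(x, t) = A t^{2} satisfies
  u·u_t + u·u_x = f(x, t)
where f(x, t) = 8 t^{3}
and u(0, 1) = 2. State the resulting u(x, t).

Substitute the ansatz u = A t^{2} into the left-hand side.
Derivatives of the ansatz:
  u_t = 2 A t
  u_x = 0
Term by term:
  u·u_t = 2 A^{2} t^{3}
  u·u_x = 0
So the left-hand side equals
  2 A^{2} t^{3}
This must equal f(x, t) = 8 t^{3} identically.
Matching coefficients of the independent functions:
  [t^{3}]:  2 A^{2} = 8
These equations allow (A) = (-2) or (2).
Impose the point condition(s):
  u(0, 1) = 2  ⟹  A = 2
Only A = 2 satisfies everything.
Hence u(x, t) = 2 t^{2}.

Answer: u(x, t) = 2 t^{2}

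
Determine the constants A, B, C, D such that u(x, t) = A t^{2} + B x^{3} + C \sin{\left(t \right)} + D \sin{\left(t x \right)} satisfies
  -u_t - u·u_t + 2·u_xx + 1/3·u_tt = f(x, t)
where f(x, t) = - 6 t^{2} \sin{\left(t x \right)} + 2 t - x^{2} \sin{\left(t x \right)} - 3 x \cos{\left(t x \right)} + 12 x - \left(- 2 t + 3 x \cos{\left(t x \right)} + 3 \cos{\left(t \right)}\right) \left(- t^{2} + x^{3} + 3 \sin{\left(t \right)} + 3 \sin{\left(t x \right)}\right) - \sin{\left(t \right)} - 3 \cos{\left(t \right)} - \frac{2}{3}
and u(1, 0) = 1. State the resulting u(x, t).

Substitute the ansatz u = A t^{2} + B x^{3} + C \sin{\left(t \right)} + D \sin{\left(t x \right)} into the left-hand side.
Derivatives of the ansatz:
  u_t = 2 A t + C \cos{\left(t \right)} + D x \cos{\left(t x \right)}
  u_xx = 6 B x - D t^{2} \sin{\left(t x \right)}
  u_tt = 2 A - C \sin{\left(t \right)} - D x^{2} \sin{\left(t x \right)}
Term by term:
  -u_t = - 2 A t - C \cos{\left(t \right)} - D x \cos{\left(t x \right)}
  -u·u_t = - 2 A^{2} t^{3} - 2 A B t x^{3} - A C t^{2} \cos{\left(t \right)} - 2 A C t \sin{\left(t \right)} - A D t^{2} x \cos{\left(t x \right)} - 2 A D t \sin{\left(t x \right)} - B C x^{3} \cos{\left(t \right)} - B D x^{4} \cos{\left(t x \right)} - C^{2} \sin{\left(t \right)} \cos{\left(t \right)} - C D x \sin{\left(t \right)} \cos{\left(t x \right)} - C D \sin{\left(t x \right)} \cos{\left(t \right)} - D^{2} x \sin{\left(t x \right)} \cos{\left(t x \right)}
  2·u_xx = 12 B x - 2 D t^{2} \sin{\left(t x \right)}
  1/3·u_tt = \frac{2 A}{3} - \frac{C \sin{\left(t \right)}}{3} - \frac{D x^{2} \sin{\left(t x \right)}}{3}
So the left-hand side equals
  - 2 A^{2} t^{3} - 2 A B t x^{3} - A C t^{2} \cos{\left(t \right)} - 2 A C t \sin{\left(t \right)} - A D t^{2} x \cos{\left(t x \right)} - 2 A D t \sin{\left(t x \right)} - 2 A t + \frac{2 A}{3} - B C x^{3} \cos{\left(t \right)} - B D x^{4} \cos{\left(t x \right)} + 12 B x - C^{2} \sin{\left(t \right)} \cos{\left(t \right)} - C D x \sin{\left(t \right)} \cos{\left(t x \right)} - C D \sin{\left(t x \right)} \cos{\left(t \right)} - \frac{C \sin{\left(t \right)}}{3} - C \cos{\left(t \right)} - D^{2} x \sin{\left(t x \right)} \cos{\left(t x \right)} - 2 D t^{2} \sin{\left(t x \right)} - \frac{D x^{2} \sin{\left(t x \right)}}{3} - D x \cos{\left(t x \right)}
This must equal f(x, t) identically; expanded, f = - 2 t^{3} + 3 t^{2} x \cos{\left(t x \right)} - 6 t^{2} \sin{\left(t x \right)} + 3 t^{2} \cos{\left(t \right)} + 2 t x^{3} + 6 t \sin{\left(t \right)} + 6 t \sin{\left(t x \right)} + 2 t - 3 x^{4} \cos{\left(t x \right)} - 3 x^{3} \cos{\left(t \right)} - x^{2} \sin{\left(t x \right)} - 9 x \sin{\left(t \right)} \cos{\left(t x \right)} - 9 x \sin{\left(t x \right)} \cos{\left(t x \right)} - 3 x \cos{\left(t x \right)} + 12 x - 9 \sin{\left(t \right)} \cos{\left(t \right)} - \sin{\left(t \right)} - 9 \sin{\left(t x \right)} \cos{\left(t \right)} - 3 \cos{\left(t \right)} - \frac{2}{3}.
Matching coefficients of the independent functions:
(each divided by its leading coefficient; functions giving the same equation are listed together)
  [constant term, t]:  A + 1 = 0
  [t^{3}]:  A^{2} - 1 = 0
  [x]:  B - 1 = 0
  [t x^{3}]:  A B + 1 = 0
  [t \sin{\left(t \right)}, t^{2} \cos{\left(t \right)}]:  A C + 3 = 0
  [t \sin{\left(t x \right)}, t^{2} x \cos{\left(t x \right)}]:  A D + 3 = 0
  [t^{2} \sin{\left(t x \right)}, x \cos{\left(t x \right)}, x^{2} \sin{\left(t x \right)}]:  D - 3 = 0
  [x^{3} \cos{\left(t \right)}]:  B C - 3 = 0
  [x^{4} \cos{\left(t x \right)}]:  B D - 3 = 0
  [\sin{\left(t \right)} \cos{\left(t \right)}]:  C^{2} - 9 = 0
  [\sin{\left(t x \right)} \cos{\left(t \right)}, x \sin{\left(t \right)} \cos{\left(t x \right)}]:  C D - 9 = 0
  [x \sin{\left(t x \right)} \cos{\left(t x \right)}]:  D^{2} - 9 = 0
  [\sin{\left(t \right)}, \cos{\left(t \right)}]:  C - 3 = 0
Solving: A = -1, B = 1, C = 3, D = 3.
Check against the point condition:
  u(1, 0) = 1  ⟹  B = 1  ✓
Hence u(x, t) = - t^{2} + x^{3} + 3 \sin{\left(t \right)} + 3 \sin{\left(t x \right)}.

Answer: u(x, t) = - t^{2} + x^{3} + 3 \sin{\left(t \right)} + 3 \sin{\left(t x \right)}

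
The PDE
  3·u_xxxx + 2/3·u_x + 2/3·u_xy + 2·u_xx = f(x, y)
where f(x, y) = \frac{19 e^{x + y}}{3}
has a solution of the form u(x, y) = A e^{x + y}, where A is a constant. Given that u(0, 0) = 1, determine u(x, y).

Substitute the ansatz u = A e^{x + y} into the left-hand side.
Derivatives of the ansatz:
  u_xxxx = A e^{x} e^{y}
  u_x = A e^{x} e^{y}
  u_xy = A e^{x} e^{y}
  u_xx = A e^{x} e^{y}
Term by term:
  3·u_xxxx = 3 A e^{x} e^{y}
  2/3·u_x = \frac{2 A e^{x} e^{y}}{3}
  2/3·u_xy = \frac{2 A e^{x} e^{y}}{3}
  2·u_xx = 2 A e^{x} e^{y}
So the left-hand side equals
  \frac{19 A e^{x} e^{y}}{3}
This must equal f(x, y) identically; expanded, f = \frac{19 e^{x} e^{y}}{3}.
Matching coefficients of the independent functions:
  [e^{x} e^{y}]:  \frac{19 A}{3} = \frac{19}{3}
Solving: A = 1.
Check against the point condition:
  u(0, 0) = 1  ⟹  A = 1  ✓
Hence u(x, y) = e^{x + y}.

Answer: u(x, y) = e^{x + y}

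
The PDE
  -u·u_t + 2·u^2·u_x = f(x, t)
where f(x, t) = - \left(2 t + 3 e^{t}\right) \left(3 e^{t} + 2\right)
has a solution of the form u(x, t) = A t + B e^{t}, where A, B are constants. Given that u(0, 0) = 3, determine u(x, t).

Substitute the ansatz u = A t + B e^{t} into the left-hand side.
Derivatives of the ansatz:
  u_t = A + B e^{t}
  u_x = 0
Term by term:
  -u·u_t = - A^{2} t - A B t e^{t} - A B e^{t} - B^{2} e^{2 t}
  2·u^2·u_x = 0
So the left-hand side equals
  - A^{2} t - A B t e^{t} - A B e^{t} - B^{2} e^{2 t}
This must equal f(x, t) identically; expanded, f = - 6 t e^{t} - 4 t - 9 e^{2 t} - 6 e^{t}.
Matching coefficients of the independent functions:
  [t]:  - A^{2} = -4
  [t e^{t}, e^{t}]:  - A B = -6
  [e^{2 t}]:  - B^{2} = -9
These equations allow (A, B) = (-2, -3) or (2, 3).
Impose the point condition(s):
  u(0, 0) = 3  ⟹  B = 3
Only A = 2, B = 3 satisfies everything.
Hence u(x, t) = 2 t + 3 e^{t}.

Answer: u(x, t) = 2 t + 3 e^{t}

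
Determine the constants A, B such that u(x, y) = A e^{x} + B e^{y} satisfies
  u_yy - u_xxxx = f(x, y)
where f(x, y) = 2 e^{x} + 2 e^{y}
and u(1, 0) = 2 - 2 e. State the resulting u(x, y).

Answer: u(x, y) = - 2 e^{x} + 2 e^{y}

Derivation:
Substitute the ansatz u = A e^{x} + B e^{y} into the left-hand side.
Derivatives of the ansatz:
  u_yy = B e^{y}
  u_xxxx = A e^{x}
Term by term:
  u_yy = B e^{y}
  -u_xxxx = - A e^{x}
So the left-hand side equals
  - A e^{x} + B e^{y}
This must equal f(x, y) = 2 e^{x} + 2 e^{y} identically.
Matching coefficients of the independent functions:
  [e^{x}]:  - A = 2
  [e^{y}]:  B = 2
Solving: A = -2, B = 2.
Check against the point condition:
  u(1, 0) = 2 - 2 e  ⟹  e A + B = 2 - 2 e  ✓
Hence u(x, y) = - 2 e^{x} + 2 e^{y}.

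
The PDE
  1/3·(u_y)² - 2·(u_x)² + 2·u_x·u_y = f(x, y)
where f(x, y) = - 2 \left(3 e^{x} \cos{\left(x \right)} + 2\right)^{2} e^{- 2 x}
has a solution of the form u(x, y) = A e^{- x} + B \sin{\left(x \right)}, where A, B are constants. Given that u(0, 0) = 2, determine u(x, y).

Substitute the ansatz u = A e^{- x} + B \sin{\left(x \right)} into the left-hand side.
Derivatives of the ansatz:
  u_y = 0
  u_x = - A e^{- x} + B \cos{\left(x \right)}
Term by term:
  1/3·(u_y)² = 0
  -2·(u_x)² = - 2 A^{2} e^{- 2 x} + 4 A B e^{- x} \cos{\left(x \right)} - 2 B^{2} \cos^{2}{\left(x \right)}
  2·u_x·u_y = 0
So the left-hand side equals
  - 2 A^{2} e^{- 2 x} + 4 A B e^{- x} \cos{\left(x \right)} - 2 B^{2} \cos^{2}{\left(x \right)}
This must equal f(x, y) identically; expanded, f = - 18 \cos^{2}{\left(x \right)} - 24 e^{- x} \cos{\left(x \right)} - 8 e^{- 2 x}.
Matching coefficients of the independent functions:
  [e^{- x} \cos{\left(x \right)}]:  4 A B = -24
  [e^{- 2 x}]:  - 2 A^{2} = -8
  [\cos^{2}{\left(x \right)}]:  - 2 B^{2} = -18
These equations allow (A, B) = (-2, 3) or (2, -3).
Impose the point condition(s):
  u(0, 0) = 2  ⟹  A = 2
Only A = 2, B = -3 satisfies everything.
Hence u(x, y) = - 3 \sin{\left(x \right)} + 2 e^{- x}.

Answer: u(x, y) = - 3 \sin{\left(x \right)} + 2 e^{- x}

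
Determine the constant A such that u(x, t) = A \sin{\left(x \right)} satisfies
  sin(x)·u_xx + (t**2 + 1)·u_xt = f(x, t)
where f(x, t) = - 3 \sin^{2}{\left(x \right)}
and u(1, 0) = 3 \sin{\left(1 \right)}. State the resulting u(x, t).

Answer: u(x, t) = 3 \sin{\left(x \right)}

Derivation:
Substitute the ansatz u = A \sin{\left(x \right)} into the left-hand side.
Derivatives of the ansatz:
  u_xx = - A \sin{\left(x \right)}
  u_xt = 0
Term by term:
  sin(x)·u_xx = - A \sin^{2}{\left(x \right)}
  (t**2 + 1)·u_xt = 0
So the left-hand side equals
  - A \sin^{2}{\left(x \right)}
This must equal f(x, t) = - 3 \sin^{2}{\left(x \right)} identically.
Matching coefficients of the independent functions:
  [\sin^{2}{\left(x \right)}]:  - A = -3
Solving: A = 3.
Check against the point condition:
  u(1, 0) = 3 \sin{\left(1 \right)}  ⟹  A \sin{\left(1 \right)} = 3 \sin{\left(1 \right)}  ✓
Hence u(x, t) = 3 \sin{\left(x \right)}.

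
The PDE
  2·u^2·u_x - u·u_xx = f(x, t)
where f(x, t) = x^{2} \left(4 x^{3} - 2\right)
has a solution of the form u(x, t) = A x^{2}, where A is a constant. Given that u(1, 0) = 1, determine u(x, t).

Substitute the ansatz u = A x^{2} into the left-hand side.
Derivatives of the ansatz:
  u_x = 2 A x
  u_xx = 2 A
Term by term:
  2·u^2·u_x = 4 A^{3} x^{5}
  -u·u_xx = - 2 A^{2} x^{2}
So the left-hand side equals
  4 A^{3} x^{5} - 2 A^{2} x^{2}
This must equal f(x, t) identically; expanded, f = 4 x^{5} - 2 x^{2}.
Matching coefficients of the independent functions:
  [x^{2}]:  - 2 A^{2} = -2
  [x^{5}]:  4 A^{3} = 4
Solving: A = 1.
Check against the point condition:
  u(1, 0) = 1  ⟹  A = 1  ✓
Hence u(x, t) = x^{2}.

Answer: u(x, t) = x^{2}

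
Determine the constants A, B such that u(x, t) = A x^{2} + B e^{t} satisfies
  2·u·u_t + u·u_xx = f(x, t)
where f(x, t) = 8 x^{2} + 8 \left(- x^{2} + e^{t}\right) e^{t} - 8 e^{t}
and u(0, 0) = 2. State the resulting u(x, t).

Answer: u(x, t) = - 2 x^{2} + 2 e^{t}

Derivation:
Substitute the ansatz u = A x^{2} + B e^{t} into the left-hand side.
Derivatives of the ansatz:
  u_t = B e^{t}
  u_xx = 2 A
Term by term:
  2·u·u_t = 2 A B x^{2} e^{t} + 2 B^{2} e^{2 t}
  u·u_xx = 2 A^{2} x^{2} + 2 A B e^{t}
So the left-hand side equals
  2 A^{2} x^{2} + 2 A B x^{2} e^{t} + 2 A B e^{t} + 2 B^{2} e^{2 t}
This must equal f(x, t) identically; expanded, f = - 8 x^{2} e^{t} + 8 x^{2} + 8 e^{2 t} - 8 e^{t}.
Matching coefficients of the independent functions:
  [x^{2}]:  2 A^{2} = 8
  [x^{2} e^{t}, e^{t}]:  2 A B = -8
  [e^{2 t}]:  2 B^{2} = 8
These equations allow (A, B) = (-2, 2) or (2, -2).
Impose the point condition(s):
  u(0, 0) = 2  ⟹  B = 2
Only A = -2, B = 2 satisfies everything.
Hence u(x, t) = - 2 x^{2} + 2 e^{t}.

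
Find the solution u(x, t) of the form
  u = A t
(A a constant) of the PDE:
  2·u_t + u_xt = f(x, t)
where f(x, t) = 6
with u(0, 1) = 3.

Substitute the ansatz u = A t into the left-hand side.
Derivatives of the ansatz:
  u_t = A
  u_xt = 0
Term by term:
  2·u_t = 2 A
  u_xt = 0
So the left-hand side equals
  2 A
This must equal f(x, t) = 6 identically.
Matching coefficients of the independent functions:
  [constant term]:  2 A = 6
Solving: A = 3.
Check against the point condition:
  u(0, 1) = 3  ⟹  A = 3  ✓
Hence u(x, t) = 3 t.

Answer: u(x, t) = 3 t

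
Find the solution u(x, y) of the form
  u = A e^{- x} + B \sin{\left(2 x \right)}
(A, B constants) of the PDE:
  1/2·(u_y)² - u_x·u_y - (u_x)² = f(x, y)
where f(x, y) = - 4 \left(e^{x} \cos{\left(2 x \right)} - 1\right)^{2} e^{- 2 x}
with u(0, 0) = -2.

Substitute the ansatz u = A e^{- x} + B \sin{\left(2 x \right)} into the left-hand side.
Derivatives of the ansatz:
  u_y = 0
  u_x = - A e^{- x} + 2 B \cos{\left(2 x \right)}
Term by term:
  1/2·(u_y)² = 0
  -u_x·u_y = 0
  -(u_x)² = - A^{2} e^{- 2 x} + 4 A B e^{- x} \cos{\left(2 x \right)} - 4 B^{2} \cos^{2}{\left(2 x \right)}
So the left-hand side equals
  - A^{2} e^{- 2 x} + 4 A B e^{- x} \cos{\left(2 x \right)} - 4 B^{2} \cos^{2}{\left(2 x \right)}
This must equal f(x, y) identically; expanded, f = - 4 \cos^{2}{\left(2 x \right)} + 8 e^{- x} \cos{\left(2 x \right)} - 4 e^{- 2 x}.
Matching coefficients of the independent functions:
  [e^{- x} \cos{\left(2 x \right)}]:  4 A B = 8
  [e^{- 2 x}]:  - A^{2} = -4
  [\cos^{2}{\left(2 x \right)}]:  - 4 B^{2} = -4
These equations allow (A, B) = (-2, -1) or (2, 1).
Impose the point condition(s):
  u(0, 0) = -2  ⟹  A = -2
Only A = -2, B = -1 satisfies everything.
Hence u(x, y) = - \sin{\left(2 x \right)} - 2 e^{- x}.

Answer: u(x, y) = - \sin{\left(2 x \right)} - 2 e^{- x}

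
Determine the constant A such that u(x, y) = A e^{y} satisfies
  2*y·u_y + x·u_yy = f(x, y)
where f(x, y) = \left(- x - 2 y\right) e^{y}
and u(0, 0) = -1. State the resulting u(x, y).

Substitute the ansatz u = A e^{y} into the left-hand side.
Derivatives of the ansatz:
  u_y = A e^{y}
  u_yy = A e^{y}
Term by term:
  2*y·u_y = 2 A y e^{y}
  x·u_yy = A x e^{y}
So the left-hand side equals
  A x e^{y} + 2 A y e^{y}
This must equal f(x, y) identically; expanded, f = - x e^{y} - 2 y e^{y}.
Matching coefficients of the independent functions:
  [x e^{y}]:  A = -1
  [y e^{y}]:  2 A = -2
Solving: A = -1.
Check against the point condition:
  u(0, 0) = -1  ⟹  A = -1  ✓
Hence u(x, y) = - e^{y}.

Answer: u(x, y) = - e^{y}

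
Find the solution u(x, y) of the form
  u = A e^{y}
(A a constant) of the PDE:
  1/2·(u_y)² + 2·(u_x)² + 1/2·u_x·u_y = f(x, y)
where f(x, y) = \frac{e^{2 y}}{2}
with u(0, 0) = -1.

Answer: u(x, y) = - e^{y}

Derivation:
Substitute the ansatz u = A e^{y} into the left-hand side.
Derivatives of the ansatz:
  u_y = A e^{y}
  u_x = 0
Term by term:
  1/2·(u_y)² = \frac{A^{2} e^{2 y}}{2}
  2·(u_x)² = 0
  1/2·u_x·u_y = 0
So the left-hand side equals
  \frac{A^{2} e^{2 y}}{2}
This must equal f(x, y) = \frac{e^{2 y}}{2} identically.
Matching coefficients of the independent functions:
  [e^{2 y}]:  \frac{A^{2}}{2} = \frac{1}{2}
These equations allow (A) = (-1) or (1).
Impose the point condition(s):
  u(0, 0) = -1  ⟹  A = -1
Only A = -1 satisfies everything.
Hence u(x, y) = - e^{y}.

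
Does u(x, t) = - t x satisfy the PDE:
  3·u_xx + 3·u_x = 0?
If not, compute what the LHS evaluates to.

Evaluate each term of the left-hand side for u = - t x.
Derivatives:
  u_xx = 0
  u_x = - t
Terms:
  3·u_xx = 0
  3·u_x = - 3 t
Sum: LHS = - 3 t
Given right-hand side: 0. Difference LHS − RHS = - 3 t ≠ 0, so u is not a solution.

Answer: No, the LHS evaluates to - 3 t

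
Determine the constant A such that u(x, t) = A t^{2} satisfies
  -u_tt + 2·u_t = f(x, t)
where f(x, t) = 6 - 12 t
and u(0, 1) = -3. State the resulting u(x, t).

Substitute the ansatz u = A t^{2} into the left-hand side.
Derivatives of the ansatz:
  u_tt = 2 A
  u_t = 2 A t
Term by term:
  -u_tt = - 2 A
  2·u_t = 4 A t
So the left-hand side equals
  4 A t - 2 A
This must equal f(x, t) = 6 - 12 t identically.
Matching coefficients of the independent functions:
  [constant term]:  - 2 A = 6
  [t]:  4 A = -12
Solving: A = -3.
Check against the point condition:
  u(0, 1) = -3  ⟹  A = -3  ✓
Hence u(x, t) = - 3 t^{2}.

Answer: u(x, t) = - 3 t^{2}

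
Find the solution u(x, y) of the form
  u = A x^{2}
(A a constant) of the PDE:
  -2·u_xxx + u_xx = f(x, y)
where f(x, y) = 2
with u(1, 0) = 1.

Substitute the ansatz u = A x^{2} into the left-hand side.
Derivatives of the ansatz:
  u_xxx = 0
  u_xx = 2 A
Term by term:
  -2·u_xxx = 0
  u_xx = 2 A
So the left-hand side equals
  2 A
This must equal f(x, y) = 2 identically.
Matching coefficients of the independent functions:
  [constant term]:  2 A = 2
Solving: A = 1.
Check against the point condition:
  u(1, 0) = 1  ⟹  A = 1  ✓
Hence u(x, y) = x^{2}.

Answer: u(x, y) = x^{2}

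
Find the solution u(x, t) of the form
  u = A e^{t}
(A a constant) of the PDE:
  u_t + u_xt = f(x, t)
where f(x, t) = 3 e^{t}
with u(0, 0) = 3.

Substitute the ansatz u = A e^{t} into the left-hand side.
Derivatives of the ansatz:
  u_t = A e^{t}
  u_xt = 0
Term by term:
  u_t = A e^{t}
  u_xt = 0
So the left-hand side equals
  A e^{t}
This must equal f(x, t) = 3 e^{t} identically.
Matching coefficients of the independent functions:
  [e^{t}]:  A = 3
Solving: A = 3.
Check against the point condition:
  u(0, 0) = 3  ⟹  A = 3  ✓
Hence u(x, t) = 3 e^{t}.

Answer: u(x, t) = 3 e^{t}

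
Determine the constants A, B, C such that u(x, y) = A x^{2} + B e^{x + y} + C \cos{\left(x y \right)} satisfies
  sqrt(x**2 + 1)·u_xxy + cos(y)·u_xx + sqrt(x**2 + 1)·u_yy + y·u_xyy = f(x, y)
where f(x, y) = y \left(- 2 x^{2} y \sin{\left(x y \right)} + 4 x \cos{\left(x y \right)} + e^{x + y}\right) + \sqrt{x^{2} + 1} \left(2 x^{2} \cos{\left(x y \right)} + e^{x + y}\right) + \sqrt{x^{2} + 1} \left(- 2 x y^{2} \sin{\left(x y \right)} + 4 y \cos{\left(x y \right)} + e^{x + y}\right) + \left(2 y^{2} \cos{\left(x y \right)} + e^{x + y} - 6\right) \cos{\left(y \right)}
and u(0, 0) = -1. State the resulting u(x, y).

Answer: u(x, y) = - 3 x^{2} + e^{x + y} - 2 \cos{\left(x y \right)}

Derivation:
Substitute the ansatz u = A x^{2} + B e^{x + y} + C \cos{\left(x y \right)} into the left-hand side.
Derivatives of the ansatz:
  u_xxy = B e^{x} e^{y} + C x y^{2} \sin{\left(x y \right)} - 2 C y \cos{\left(x y \right)}
  u_xx = 2 A + B e^{x} e^{y} - C y^{2} \cos{\left(x y \right)}
  u_yy = B e^{x} e^{y} - C x^{2} \cos{\left(x y \right)}
  u_xyy = B e^{x} e^{y} + C x^{2} y \sin{\left(x y \right)} - 2 C x \cos{\left(x y \right)}
Term by term:
  sqrt(x**2 + 1)·u_xxy = B \sqrt{x^{2} + 1} e^{x} e^{y} + C x y^{2} \sqrt{x^{2} + 1} \sin{\left(x y \right)} - 2 C y \sqrt{x^{2} + 1} \cos{\left(x y \right)}
  cos(y)·u_xx = 2 A \cos{\left(y \right)} + B e^{x} e^{y} \cos{\left(y \right)} - C y^{2} \cos{\left(y \right)} \cos{\left(x y \right)}
  sqrt(x**2 + 1)·u_yy = B \sqrt{x^{2} + 1} e^{x} e^{y} - C x^{2} \sqrt{x^{2} + 1} \cos{\left(x y \right)}
  y·u_xyy = B y e^{x} e^{y} + C x^{2} y^{2} \sin{\left(x y \right)} - 2 C x y \cos{\left(x y \right)}
So the left-hand side equals
  2 A \cos{\left(y \right)} + B y e^{x} e^{y} + 2 B \sqrt{x^{2} + 1} e^{x} e^{y} + B e^{x} e^{y} \cos{\left(y \right)} + C x^{2} y^{2} \sin{\left(x y \right)} - C x^{2} \sqrt{x^{2} + 1} \cos{\left(x y \right)} + C x y^{2} \sqrt{x^{2} + 1} \sin{\left(x y \right)} - 2 C x y \cos{\left(x y \right)} - C y^{2} \cos{\left(y \right)} \cos{\left(x y \right)} - 2 C y \sqrt{x^{2} + 1} \cos{\left(x y \right)}
This must equal f(x, y) identically; expanded, f = - 2 x^{2} y^{2} \sin{\left(x y \right)} + 2 x^{2} \sqrt{x^{2} + 1} \cos{\left(x y \right)} - 2 x y^{2} \sqrt{x^{2} + 1} \sin{\left(x y \right)} + 4 x y \cos{\left(x y \right)} + 2 y^{2} \cos{\left(y \right)} \cos{\left(x y \right)} + 4 y \sqrt{x^{2} + 1} \cos{\left(x y \right)} + y e^{x} e^{y} + 2 \sqrt{x^{2} + 1} e^{x} e^{y} + e^{x} e^{y} \cos{\left(y \right)} - 6 \cos{\left(y \right)}.
Matching coefficients of the independent functions:
  [x y \cos{\left(x y \right)}, y \sqrt{x^{2} + 1} \cos{\left(x y \right)}]:  - 2 C = 4
  [x^{2} y^{2} \sin{\left(x y \right)}, x y^{2} \sqrt{x^{2} + 1} \sin{\left(x y \right)}]:  C = -2
  [x^{2} \sqrt{x^{2} + 1} \cos{\left(x y \right)}, y^{2} \cos{\left(y \right)} \cos{\left(x y \right)}]:  - C = 2
  [y e^{x} e^{y}, e^{x} e^{y} \cos{\left(y \right)}]:  B = 1
  [\sqrt{x^{2} + 1} e^{x} e^{y}]:  2 B = 2
  [\cos{\left(y \right)}]:  2 A = -6
Solving: A = -3, B = 1, C = -2.
Check against the point condition:
  u(0, 0) = -1  ⟹  B + C = -1  ✓
Hence u(x, y) = - 3 x^{2} + e^{x + y} - 2 \cos{\left(x y \right)}.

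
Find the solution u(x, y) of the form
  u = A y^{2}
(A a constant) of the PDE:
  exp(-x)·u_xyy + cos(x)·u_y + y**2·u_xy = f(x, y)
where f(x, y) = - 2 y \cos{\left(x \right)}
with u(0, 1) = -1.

Substitute the ansatz u = A y^{2} into the left-hand side.
Derivatives of the ansatz:
  u_xyy = 0
  u_y = 2 A y
  u_xy = 0
Term by term:
  exp(-x)·u_xyy = 0
  cos(x)·u_y = 2 A y \cos{\left(x \right)}
  y**2·u_xy = 0
So the left-hand side equals
  2 A y \cos{\left(x \right)}
This must equal f(x, y) = - 2 y \cos{\left(x \right)} identically.
Matching coefficients of the independent functions:
  [y \cos{\left(x \right)}]:  2 A = -2
Solving: A = -1.
Check against the point condition:
  u(0, 1) = -1  ⟹  A = -1  ✓
Hence u(x, y) = - y^{2}.

Answer: u(x, y) = - y^{2}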